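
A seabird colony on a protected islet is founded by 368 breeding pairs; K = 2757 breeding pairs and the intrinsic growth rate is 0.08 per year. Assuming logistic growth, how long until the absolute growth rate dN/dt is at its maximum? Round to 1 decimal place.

Logistic growth is fastest at N = K/2 = 1378.5.
A = (K − N₀)/N₀ = 6.4918. Set K/(1 + A·e^(−rt)) = K/2 → A·e^(−rt) = 1.
e^(−0.08t) = 1/6.4918 = 0.154039, so t = ln(6.4918)/0.08 = 1.8705/0.08 = 23.382.

23.4 years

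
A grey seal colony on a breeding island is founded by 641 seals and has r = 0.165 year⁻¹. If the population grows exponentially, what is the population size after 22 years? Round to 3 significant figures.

N(t) = N₀·e^(rt) = 641 × e^(0.165×22) = 641 × e^3.63.
e^3.63 ≈ 37.713, so N ≈ 641 × 37.713 = 24173.9.

24200 seals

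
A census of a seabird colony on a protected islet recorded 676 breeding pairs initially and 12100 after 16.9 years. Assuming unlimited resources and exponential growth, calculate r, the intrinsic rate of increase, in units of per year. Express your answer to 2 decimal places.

0.17 per year

From N(t) = N₀·e^(rt): e^(r·16.9) = 12100/676 = 17.899.
r·16.9 = ln(17.899) = 2.8848, so r = 2.8848/16.9 = 0.1707.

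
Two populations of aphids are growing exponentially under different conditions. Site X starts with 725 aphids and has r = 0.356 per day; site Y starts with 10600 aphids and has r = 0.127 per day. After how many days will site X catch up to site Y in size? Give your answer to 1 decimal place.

11.7 days

Set 725·e^(0.356t) = 10600·e^(0.127t).
e^((0.356 − 0.127)t) = 10600/725 → e^(0.229·t) = 14.621.
0.229·t = ln(14.621) = 2.6824, so t = 2.6824/0.229 = 11.714.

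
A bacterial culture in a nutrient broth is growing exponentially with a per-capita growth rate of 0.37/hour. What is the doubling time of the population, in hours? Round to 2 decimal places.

1.87 hours

Doubling time t_d = ln(2)/r = 0.6931/0.37 = 1.8734.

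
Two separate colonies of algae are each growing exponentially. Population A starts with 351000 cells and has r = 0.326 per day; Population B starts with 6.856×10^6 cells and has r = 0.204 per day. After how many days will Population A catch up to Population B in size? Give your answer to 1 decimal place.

24.4 days

Set 351000·e^(0.326t) = 6.856×10^6·e^(0.204t).
e^((0.326 − 0.204)t) = 6.856×10^6/351000 → e^(0.122·t) = 19.533.
0.122·t = ln(19.533) = 2.9721, so t = 2.9721/0.122 = 24.361.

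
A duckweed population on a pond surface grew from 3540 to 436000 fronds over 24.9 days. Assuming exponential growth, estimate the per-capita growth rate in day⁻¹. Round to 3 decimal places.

From N(t) = N₀·e^(rt): e^(r·24.9) = 436000/3540 = 123.16.
r·24.9 = ln(123.16) = 4.8135, so r = 4.8135/24.9 = 0.19331.

0.193 per day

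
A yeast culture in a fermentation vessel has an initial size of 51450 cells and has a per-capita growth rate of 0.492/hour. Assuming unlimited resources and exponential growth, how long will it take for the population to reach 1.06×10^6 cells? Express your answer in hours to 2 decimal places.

6.15 hours

Set N₀·e^(rt) = 1.06×10^6: e^(0.492·t) = 1.06×10^6/51450 = 20.603.
0.492·t = ln(20.603) = 3.0254, so t = 3.0254/0.492 = 6.1492.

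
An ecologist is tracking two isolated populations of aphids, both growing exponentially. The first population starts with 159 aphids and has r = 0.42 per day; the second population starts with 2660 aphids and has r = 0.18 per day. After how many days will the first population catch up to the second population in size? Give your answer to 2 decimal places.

Set 159·e^(0.42t) = 2660·e^(0.18t).
e^((0.42 − 0.18)t) = 2660/159 → e^(0.24·t) = 16.73.
0.24·t = ln(16.73) = 2.8172, so t = 2.8172/0.24 = 11.738.

11.74 days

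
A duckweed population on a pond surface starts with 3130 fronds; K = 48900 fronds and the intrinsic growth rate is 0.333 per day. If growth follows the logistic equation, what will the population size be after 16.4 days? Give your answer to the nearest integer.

A = (K − N₀)/N₀ = (48900 − 3130)/3130 = 14.623.
N(t) = K/(1 + A·e^(−rt)) = 48900/(1 + 14.623×e^(−0.333×16.4)).
e^(−5.461) = 0.0042485; denominator = 1 + 14.623×0.0042485 = 1.0621.
N = 48900/1.0621 = 46039.8.

46040 fronds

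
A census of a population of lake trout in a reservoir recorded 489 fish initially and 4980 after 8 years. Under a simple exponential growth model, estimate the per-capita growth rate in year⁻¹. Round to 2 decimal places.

0.29 per year

From N(t) = N₀·e^(rt): e^(r·8) = 4980/489 = 10.184.
r·8 = ln(10.184) = 2.3208, so r = 2.3208/8 = 0.2901.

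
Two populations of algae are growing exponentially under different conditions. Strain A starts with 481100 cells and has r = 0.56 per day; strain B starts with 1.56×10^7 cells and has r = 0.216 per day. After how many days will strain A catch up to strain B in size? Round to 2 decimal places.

10.11 days

Set 481100·e^(0.56t) = 1.56×10^7·e^(0.216t).
e^((0.56 − 0.216)t) = 1.56×10^7/481100 → e^(0.344·t) = 32.426.
0.344·t = ln(32.426) = 3.479, so t = 3.479/0.344 = 10.113.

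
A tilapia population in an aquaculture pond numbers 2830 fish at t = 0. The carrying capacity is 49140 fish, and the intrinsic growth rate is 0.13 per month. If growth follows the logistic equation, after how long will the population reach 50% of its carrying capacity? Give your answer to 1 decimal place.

21.5 months

A = (K − N₀)/N₀ = (49140 − 2830)/2830 = 16.364.
Solve 49140/(1 + 16.364·e^(−0.13t)) = 24570: 1 + 16.364·e^(−0.13t) = 2, so e^(−0.13t) = 0.0611099.
−0.13·t = ln(0.0611099) = -2.7951, so t = 2.7951/0.13 = 21.501.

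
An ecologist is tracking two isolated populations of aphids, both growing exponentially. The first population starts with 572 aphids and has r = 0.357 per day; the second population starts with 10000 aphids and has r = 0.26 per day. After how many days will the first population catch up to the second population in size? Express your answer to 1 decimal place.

Set 572·e^(0.357t) = 10000·e^(0.26t).
e^((0.357 − 0.26)t) = 10000/572 → e^(0.097·t) = 17.483.
0.097·t = ln(17.483) = 2.8612, so t = 2.8612/0.097 = 29.497.

29.5 days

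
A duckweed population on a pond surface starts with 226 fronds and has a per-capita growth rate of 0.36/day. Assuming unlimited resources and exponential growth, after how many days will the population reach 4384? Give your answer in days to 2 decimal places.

8.24 days

Set N₀·e^(rt) = 4384: e^(0.36·t) = 4384/226 = 19.398.
0.36·t = ln(19.398) = 2.9652, so t = 2.9652/0.36 = 8.2366.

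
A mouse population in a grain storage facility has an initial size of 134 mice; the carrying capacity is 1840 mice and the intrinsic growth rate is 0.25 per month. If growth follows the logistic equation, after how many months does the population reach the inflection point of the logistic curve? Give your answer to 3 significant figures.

10.2 months

Logistic growth is fastest at N = K/2 = 920.
A = (K − N₀)/N₀ = 12.731. Set K/(1 + A·e^(−rt)) = K/2 → A·e^(−rt) = 1.
e^(−0.25t) = 1/12.731 = 0.0785463, so t = ln(12.731)/0.25 = 2.5441/0.25 = 10.176.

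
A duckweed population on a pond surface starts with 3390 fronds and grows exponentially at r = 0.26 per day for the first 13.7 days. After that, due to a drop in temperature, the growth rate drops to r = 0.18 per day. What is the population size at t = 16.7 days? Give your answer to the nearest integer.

204963 fronds

Phase 1: N(13.7) = 3390·e^(0.26×13.7) = 3390·e^3.562 = 119442.
Phase 2 runs for 16.7 − 13.7 = 3 days at r = 0.18.
N(16.7) = 119442·e^(0.18×3) = 119442·e^0.54 = 204963.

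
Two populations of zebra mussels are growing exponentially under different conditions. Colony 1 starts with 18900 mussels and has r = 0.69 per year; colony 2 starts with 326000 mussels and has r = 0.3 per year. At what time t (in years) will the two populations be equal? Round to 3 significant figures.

7.30 years

Set 18900·e^(0.69t) = 326000·e^(0.3t).
e^((0.69 − 0.3)t) = 326000/18900 → e^(0.39·t) = 17.249.
0.39·t = ln(17.249) = 2.8477, so t = 2.8477/0.39 = 7.3019.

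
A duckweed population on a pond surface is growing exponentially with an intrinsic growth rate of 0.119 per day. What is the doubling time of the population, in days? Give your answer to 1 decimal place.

Doubling time t_d = ln(2)/r = 0.6931/0.119 = 5.8248.

5.8 days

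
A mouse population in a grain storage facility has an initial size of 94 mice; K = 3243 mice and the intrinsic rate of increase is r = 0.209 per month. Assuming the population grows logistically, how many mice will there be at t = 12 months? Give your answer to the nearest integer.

870 mice

A = (K − N₀)/N₀ = (3243 − 94)/94 = 33.5.
N(t) = K/(1 + A·e^(−rt)) = 3243/(1 + 33.5×e^(−0.209×12)).
e^(−2.508) = 0.081431; denominator = 1 + 33.5×0.081431 = 3.7279.
N = 3243/3.7279 = 869.918.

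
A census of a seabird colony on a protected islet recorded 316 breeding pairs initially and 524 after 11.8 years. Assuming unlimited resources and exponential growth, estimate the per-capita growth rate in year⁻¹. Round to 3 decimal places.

0.043 per year

From N(t) = N₀·e^(rt): e^(r·11.8) = 524/316 = 1.6582.
r·11.8 = ln(1.6582) = 0.50575, so r = 0.50575/11.8 = 0.04286.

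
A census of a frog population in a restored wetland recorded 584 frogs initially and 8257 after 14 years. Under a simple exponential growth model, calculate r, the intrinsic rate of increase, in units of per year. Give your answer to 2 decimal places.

From N(t) = N₀·e^(rt): e^(r·14) = 8257/584 = 14.139.
r·14 = ln(14.139) = 2.6489, so r = 2.6489/14 = 0.18921.

0.19 per year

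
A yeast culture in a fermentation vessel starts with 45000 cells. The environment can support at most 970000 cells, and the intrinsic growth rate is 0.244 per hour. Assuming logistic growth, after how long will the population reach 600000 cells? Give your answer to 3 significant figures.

A = (K − N₀)/N₀ = (970000 − 45000)/45000 = 20.556.
Solve 970000/(1 + 20.556·e^(−0.244t)) = 600000: 1 + 20.556·e^(−0.244t) = 1.6167, so e^(−0.244t) = 0.03.
−0.244·t = ln(0.03) = -3.5066, so t = 3.5066/0.244 = 14.371.

14.4 hours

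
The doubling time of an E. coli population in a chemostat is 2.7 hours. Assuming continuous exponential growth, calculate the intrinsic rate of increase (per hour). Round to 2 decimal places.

0.26 per hour

r = ln(2)/t_d = 0.6931/2.7 = 0.25672.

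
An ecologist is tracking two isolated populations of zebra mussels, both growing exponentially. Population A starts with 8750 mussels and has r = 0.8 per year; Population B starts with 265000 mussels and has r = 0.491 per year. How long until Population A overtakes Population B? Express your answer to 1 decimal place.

11.0 years

Set 8750·e^(0.8t) = 265000·e^(0.491t).
e^((0.8 − 0.491)t) = 265000/8750 → e^(0.309·t) = 30.286.
0.309·t = ln(30.286) = 3.4107, so t = 3.4107/0.309 = 11.038.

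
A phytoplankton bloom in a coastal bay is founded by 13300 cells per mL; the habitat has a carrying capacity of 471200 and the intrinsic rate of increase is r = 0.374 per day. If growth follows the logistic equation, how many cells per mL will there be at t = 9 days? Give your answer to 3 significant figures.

A = (K − N₀)/N₀ = (471200 − 13300)/13300 = 34.429.
N(t) = K/(1 + A·e^(−rt)) = 471200/(1 + 34.429×e^(−0.374×9)).
e^(−3.366) = 0.034527; denominator = 1 + 34.429×0.034527 = 2.1887.
N = 471200/2.1887 = 215285.

215000 cells per mL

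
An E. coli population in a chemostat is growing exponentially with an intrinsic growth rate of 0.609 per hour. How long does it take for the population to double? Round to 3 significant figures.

1.14 hours

Doubling time t_d = ln(2)/r = 0.6931/0.609 = 1.1382.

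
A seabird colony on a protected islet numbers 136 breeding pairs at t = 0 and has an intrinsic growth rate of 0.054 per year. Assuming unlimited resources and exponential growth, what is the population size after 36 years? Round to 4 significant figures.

N(t) = N₀·e^(rt) = 136 × e^(0.054×36) = 136 × e^1.944.
e^1.944 ≈ 6.9866, so N ≈ 136 × 6.9866 = 950.183.

950.2 breeding pairs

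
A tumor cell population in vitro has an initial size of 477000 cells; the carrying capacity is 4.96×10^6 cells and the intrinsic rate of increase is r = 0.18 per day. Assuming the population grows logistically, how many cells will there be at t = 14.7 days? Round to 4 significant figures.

2976000 cells

A = (K − N₀)/N₀ = (4.96×10^6 − 477000)/477000 = 9.3983.
N(t) = K/(1 + A·e^(−rt)) = 4.96×10^6/(1 + 9.3983×e^(−0.18×14.7)).
e^(−2.646) = 0.070934; denominator = 1 + 9.3983×0.070934 = 1.6667.
N = 4.96×10^6/1.6667 = 2.976004×10^6.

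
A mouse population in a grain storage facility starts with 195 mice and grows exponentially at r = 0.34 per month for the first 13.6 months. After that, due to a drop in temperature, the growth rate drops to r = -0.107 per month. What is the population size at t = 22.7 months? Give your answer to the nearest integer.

7505 mice

Phase 1: N(13.6) = 195·e^(0.34×13.6) = 195·e^4.624 = 19870.7.
Phase 2 runs for 22.7 − 13.6 = 9.1 months at r = -0.107.
N(22.7) = 19870.7·e^(-0.107×9.1) = 19870.7·e^-0.9737 = 7504.81.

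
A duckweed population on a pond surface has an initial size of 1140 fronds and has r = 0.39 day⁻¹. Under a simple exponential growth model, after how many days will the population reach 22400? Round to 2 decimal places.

7.64 days

Set N₀·e^(rt) = 22400: e^(0.39·t) = 22400/1140 = 19.649.
0.39·t = ln(19.649) = 2.978, so t = 2.978/0.39 = 7.636.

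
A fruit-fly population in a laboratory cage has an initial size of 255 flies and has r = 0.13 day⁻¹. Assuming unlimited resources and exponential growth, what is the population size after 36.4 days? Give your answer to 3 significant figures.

N(t) = N₀·e^(rt) = 255 × e^(0.13×36.4) = 255 × e^4.732.
e^4.732 ≈ 113.52, so N ≈ 255 × 113.52 = 28948.2.

28900 flies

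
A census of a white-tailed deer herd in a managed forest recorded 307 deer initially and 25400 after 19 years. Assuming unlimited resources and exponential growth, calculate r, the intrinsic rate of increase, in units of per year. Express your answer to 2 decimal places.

0.23 per year

From N(t) = N₀·e^(rt): e^(r·19) = 25400/307 = 82.736.
r·19 = ln(82.736) = 4.4157, so r = 4.4157/19 = 0.2324.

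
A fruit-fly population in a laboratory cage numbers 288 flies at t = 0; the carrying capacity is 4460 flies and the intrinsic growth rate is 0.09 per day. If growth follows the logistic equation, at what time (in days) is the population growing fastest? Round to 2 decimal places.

29.70 days

Logistic growth is fastest at N = K/2 = 2230.
A = (K − N₀)/N₀ = 14.486. Set K/(1 + A·e^(−rt)) = K/2 → A·e^(−rt) = 1.
e^(−0.09t) = 1/14.486 = 0.0690316, so t = ln(14.486)/0.09 = 2.6732/0.09 = 29.702.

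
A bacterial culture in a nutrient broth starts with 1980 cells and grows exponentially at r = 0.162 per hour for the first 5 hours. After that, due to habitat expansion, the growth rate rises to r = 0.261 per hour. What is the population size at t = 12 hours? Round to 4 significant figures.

Phase 1: N(5) = 1980·e^(0.162×5) = 1980·e^0.81 = 4450.86.
Phase 2 runs for 12 − 5 = 7 hours at r = 0.261.
N(12) = 4450.86·e^(0.261×7) = 4450.86·e^1.827 = 27663.

27660 cells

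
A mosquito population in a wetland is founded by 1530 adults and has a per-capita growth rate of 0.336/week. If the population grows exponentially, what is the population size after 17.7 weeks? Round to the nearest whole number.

585501 adults

N(t) = N₀·e^(rt) = 1530 × e^(0.336×17.7) = 1530 × e^5.947.
e^5.947 ≈ 382.68, so N ≈ 1530 × 382.68 = 585501.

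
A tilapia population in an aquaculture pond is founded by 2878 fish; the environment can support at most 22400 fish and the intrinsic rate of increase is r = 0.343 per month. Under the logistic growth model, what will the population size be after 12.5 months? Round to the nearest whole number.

20490 fish

A = (K − N₀)/N₀ = (22400 − 2878)/2878 = 6.7832.
N(t) = K/(1 + A·e^(−rt)) = 22400/(1 + 6.7832×e^(−0.343×12.5)).
e^(−4.288) = 0.013739; denominator = 1 + 6.7832×0.013739 = 1.0932.
N = 22400/1.0932 = 20490.4.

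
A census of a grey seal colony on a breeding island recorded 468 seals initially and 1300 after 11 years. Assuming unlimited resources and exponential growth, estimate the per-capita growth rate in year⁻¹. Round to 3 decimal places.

0.093 per year

From N(t) = N₀·e^(rt): e^(r·11) = 1300/468 = 2.7778.
r·11 = ln(2.7778) = 1.0217, so r = 1.0217/11 = 0.092877.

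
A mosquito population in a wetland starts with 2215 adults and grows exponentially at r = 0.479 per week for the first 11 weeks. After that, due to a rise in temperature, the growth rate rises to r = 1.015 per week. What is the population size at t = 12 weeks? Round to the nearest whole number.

1187081 adults

Phase 1: N(11) = 2215·e^(0.479×11) = 2215·e^5.269 = 430201.
Phase 2 runs for 12 − 11 = 1 weeks at r = 1.015.
N(12) = 430201·e^(1.015×1) = 430201·e^1.015 = 1.187081×10^6.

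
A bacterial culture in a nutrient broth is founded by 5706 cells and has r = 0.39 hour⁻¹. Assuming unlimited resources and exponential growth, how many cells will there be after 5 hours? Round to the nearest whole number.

N(t) = N₀·e^(rt) = 5706 × e^(0.39×5) = 5706 × e^1.95.
e^1.95 ≈ 7.0287, so N ≈ 5706 × 7.0287 = 40105.7.

40106 cells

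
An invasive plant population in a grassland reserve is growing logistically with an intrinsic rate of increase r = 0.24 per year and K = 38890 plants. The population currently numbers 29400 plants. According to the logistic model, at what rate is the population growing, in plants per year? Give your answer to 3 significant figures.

dN/dt = rN(1 − N/K) = 0.24 × 29400 × (1 − 29400/38890).
1 − 29400/38890 = 0.24402; dN/dt = 0.24 × 29400 × 0.24402 = 1721.8.

1720 plants per year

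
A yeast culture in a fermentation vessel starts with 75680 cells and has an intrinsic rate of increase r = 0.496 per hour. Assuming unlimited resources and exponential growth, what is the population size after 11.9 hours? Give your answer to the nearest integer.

27692418 cells

N(t) = N₀·e^(rt) = 75680 × e^(0.496×11.9) = 75680 × e^5.902.
e^5.902 ≈ 365.91, so N ≈ 75680 × 365.91 = 2.769242×10^7.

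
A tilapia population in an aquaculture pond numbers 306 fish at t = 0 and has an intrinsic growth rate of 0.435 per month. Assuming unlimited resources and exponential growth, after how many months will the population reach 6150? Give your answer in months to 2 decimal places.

Set N₀·e^(rt) = 6150: e^(0.435·t) = 6150/306 = 20.098.
0.435·t = ln(20.098) = 3.0006, so t = 3.0006/0.435 = 6.898.

6.90 months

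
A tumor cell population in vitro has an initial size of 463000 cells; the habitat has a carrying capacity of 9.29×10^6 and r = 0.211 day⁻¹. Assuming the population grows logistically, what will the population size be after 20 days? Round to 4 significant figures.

7257000 cells

A = (K − N₀)/N₀ = (9.29×10^6 − 463000)/463000 = 19.065.
N(t) = K/(1 + A·e^(−rt)) = 9.29×10^6/(1 + 19.065×e^(−0.211×20)).
e^(−4.22) = 0.014699; denominator = 1 + 19.065×0.014699 = 1.2802.
N = 9.29×10^6/1.2802 = 7.256528×10^6.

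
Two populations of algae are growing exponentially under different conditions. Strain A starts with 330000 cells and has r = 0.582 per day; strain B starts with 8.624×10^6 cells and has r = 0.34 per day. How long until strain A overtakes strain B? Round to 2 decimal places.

Set 330000·e^(0.582t) = 8.624×10^6·e^(0.34t).
e^((0.582 − 0.34)t) = 8.624×10^6/330000 → e^(0.242·t) = 26.133.
0.242·t = ln(26.133) = 3.2632, so t = 3.2632/0.242 = 13.484.

13.48 days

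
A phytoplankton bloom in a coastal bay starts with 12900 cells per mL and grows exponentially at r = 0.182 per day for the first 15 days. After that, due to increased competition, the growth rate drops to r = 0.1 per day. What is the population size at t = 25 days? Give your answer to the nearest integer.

537660 cells per mL

Phase 1: N(15) = 12900·e^(0.182×15) = 12900·e^2.73 = 197794.
Phase 2 runs for 25 − 15 = 10 days at r = 0.1.
N(25) = 197794·e^(0.1×10) = 197794·e^1 = 537660.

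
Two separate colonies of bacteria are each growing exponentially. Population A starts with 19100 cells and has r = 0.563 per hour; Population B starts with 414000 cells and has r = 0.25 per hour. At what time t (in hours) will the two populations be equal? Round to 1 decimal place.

9.8 hours

Set 19100·e^(0.563t) = 414000·e^(0.25t).
e^((0.563 − 0.25)t) = 414000/19100 → e^(0.313·t) = 21.675.
0.313·t = ln(21.675) = 3.0762, so t = 3.0762/0.313 = 9.828.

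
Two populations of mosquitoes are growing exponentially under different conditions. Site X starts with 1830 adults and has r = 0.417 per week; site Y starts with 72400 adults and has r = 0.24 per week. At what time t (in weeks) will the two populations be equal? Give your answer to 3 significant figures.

20.8 weeks

Set 1830·e^(0.417t) = 72400·e^(0.24t).
e^((0.417 − 0.24)t) = 72400/1830 → e^(0.177·t) = 39.563.
0.177·t = ln(39.563) = 3.6779, so t = 3.6779/0.177 = 20.779.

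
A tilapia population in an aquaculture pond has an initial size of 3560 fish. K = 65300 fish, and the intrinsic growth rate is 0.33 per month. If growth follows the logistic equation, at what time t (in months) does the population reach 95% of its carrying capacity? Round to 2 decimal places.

17.57 months

A = (K − N₀)/N₀ = (65300 − 3560)/3560 = 17.343.
Solve 65300/(1 + 17.343·e^(−0.33t)) = 62035: 1 + 17.343·e^(−0.33t) = 1.0526, so e^(−0.33t) = 0.0030348.
−0.33·t = ln(0.0030348) = -5.7976, so t = 5.7976/0.33 = 17.569.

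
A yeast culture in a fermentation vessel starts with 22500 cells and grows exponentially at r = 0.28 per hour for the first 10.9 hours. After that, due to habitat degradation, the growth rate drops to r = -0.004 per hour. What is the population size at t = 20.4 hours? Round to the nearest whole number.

458296 cells

Phase 1: N(10.9) = 22500·e^(0.28×10.9) = 22500·e^3.052 = 476046.
Phase 2 runs for 20.4 − 10.9 = 9.5 hours at r = -0.004.
N(20.4) = 476046·e^(-0.004×9.5) = 476046·e^-0.038 = 458296.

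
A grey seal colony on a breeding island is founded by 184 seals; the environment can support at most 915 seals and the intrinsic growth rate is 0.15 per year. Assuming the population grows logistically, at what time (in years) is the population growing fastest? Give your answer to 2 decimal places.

9.20 years

Logistic growth is fastest at N = K/2 = 457.5.
A = (K − N₀)/N₀ = 3.9728. Set K/(1 + A·e^(−rt)) = K/2 → A·e^(−rt) = 1.
e^(−0.15t) = 1/3.9728 = 0.25171, so t = ln(3.9728)/0.15 = 1.3795/0.15 = 9.1965.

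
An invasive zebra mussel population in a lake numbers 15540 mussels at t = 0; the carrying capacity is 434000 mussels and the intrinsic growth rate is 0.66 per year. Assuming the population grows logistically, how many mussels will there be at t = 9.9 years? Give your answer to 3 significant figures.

A = (K − N₀)/N₀ = (434000 − 15540)/15540 = 26.928.
N(t) = K/(1 + A·e^(−rt)) = 434000/(1 + 26.928×e^(−0.66×9.9)).
e^(−6.534) = 0.0014532; denominator = 1 + 26.928×0.0014532 = 1.0391.
N = 434000/1.0391 = 417657.

418000 mussels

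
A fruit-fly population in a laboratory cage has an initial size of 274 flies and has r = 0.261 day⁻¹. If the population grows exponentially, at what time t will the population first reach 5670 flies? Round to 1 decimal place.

11.6 days

Set N₀·e^(rt) = 5670: e^(0.261·t) = 5670/274 = 20.693.
0.261·t = ln(20.693) = 3.0298, so t = 3.0298/0.261 = 11.608.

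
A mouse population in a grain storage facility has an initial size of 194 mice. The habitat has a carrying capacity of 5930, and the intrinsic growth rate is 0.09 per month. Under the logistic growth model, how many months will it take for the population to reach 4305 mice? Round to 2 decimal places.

48.45 months

A = (K − N₀)/N₀ = (5930 − 194)/194 = 29.567.
Solve 5930/(1 + 29.567·e^(−0.09t)) = 4305: 1 + 29.567·e^(−0.09t) = 1.3775, so e^(−0.09t) = 0.0127665.
−0.09·t = ln(0.0127665) = -4.3609, so t = 4.3609/0.09 = 48.455.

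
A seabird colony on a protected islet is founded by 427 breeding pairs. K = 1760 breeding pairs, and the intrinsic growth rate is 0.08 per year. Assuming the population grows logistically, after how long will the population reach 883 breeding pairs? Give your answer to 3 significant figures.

14.3 years

A = (K − N₀)/N₀ = (1760 − 427)/427 = 3.1218.
Solve 1760/(1 + 3.1218·e^(−0.08t)) = 883: 1 + 3.1218·e^(−0.08t) = 1.9932, so e^(−0.08t) = 0.318153.
−0.08·t = ln(0.318153) = -1.1452, so t = 1.1452/0.08 = 14.315.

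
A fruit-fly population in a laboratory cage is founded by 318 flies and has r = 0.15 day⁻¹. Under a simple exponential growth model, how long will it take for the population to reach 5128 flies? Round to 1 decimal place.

Set N₀·e^(rt) = 5128: e^(0.15·t) = 5128/318 = 16.126.
0.15·t = ln(16.126) = 2.7804, so t = 2.7804/0.15 = 18.536.

18.5 days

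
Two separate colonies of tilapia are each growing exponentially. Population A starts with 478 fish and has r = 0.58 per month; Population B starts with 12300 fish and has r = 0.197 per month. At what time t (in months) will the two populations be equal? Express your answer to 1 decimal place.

Set 478·e^(0.58t) = 12300·e^(0.197t).
e^((0.58 − 0.197)t) = 12300/478 → e^(0.383·t) = 25.732.
0.383·t = ln(25.732) = 3.2477, so t = 3.2477/0.383 = 8.4797.

8.5 months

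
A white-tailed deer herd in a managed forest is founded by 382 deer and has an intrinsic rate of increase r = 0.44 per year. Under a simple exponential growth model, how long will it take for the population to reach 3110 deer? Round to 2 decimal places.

4.77 years

Set N₀·e^(rt) = 3110: e^(0.44·t) = 3110/382 = 8.1414.
0.44·t = ln(8.1414) = 2.097, so t = 2.097/0.44 = 4.7658.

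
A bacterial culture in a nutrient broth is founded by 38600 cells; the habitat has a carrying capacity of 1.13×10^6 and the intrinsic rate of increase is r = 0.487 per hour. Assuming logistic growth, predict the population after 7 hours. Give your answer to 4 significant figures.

A = (K − N₀)/N₀ = (1.13×10^6 − 38600)/38600 = 28.275.
N(t) = K/(1 + A·e^(−rt)) = 1.13×10^6/(1 + 28.275×e^(−0.487×7)).
e^(−3.409) = 0.033074; denominator = 1 + 28.275×0.033074 = 1.9352.
N = 1.13×10^6/1.9352 = 583931.

583900 cells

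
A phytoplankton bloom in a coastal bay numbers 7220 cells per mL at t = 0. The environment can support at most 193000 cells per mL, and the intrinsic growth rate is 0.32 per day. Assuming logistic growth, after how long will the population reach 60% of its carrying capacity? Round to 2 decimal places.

A = (K − N₀)/N₀ = (193000 − 7220)/7220 = 25.731.
Solve 193000/(1 + 25.731·e^(−0.32t)) = 115800: 1 + 25.731·e^(−0.32t) = 1.6667, so e^(−0.32t) = 0.0259088.
−0.32·t = ln(0.0259088) = -3.6532, so t = 3.6532/0.32 = 11.416.

11.42 days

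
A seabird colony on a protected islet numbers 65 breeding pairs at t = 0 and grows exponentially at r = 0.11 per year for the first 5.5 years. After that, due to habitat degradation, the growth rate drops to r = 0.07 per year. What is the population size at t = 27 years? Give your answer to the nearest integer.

536 breeding pairs

Phase 1: N(5.5) = 65·e^(0.11×5.5) = 65·e^0.605 = 119.031.
Phase 2 runs for 27 − 5.5 = 21.5 years at r = 0.07.
N(27) = 119.031·e^(0.07×21.5) = 119.031·e^1.505 = 536.136.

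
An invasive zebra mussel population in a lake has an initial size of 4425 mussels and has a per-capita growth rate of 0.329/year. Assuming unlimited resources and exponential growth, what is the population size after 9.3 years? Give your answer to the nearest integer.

94346 mussels

N(t) = N₀·e^(rt) = 4425 × e^(0.329×9.3) = 4425 × e^3.06.
e^3.06 ≈ 21.321, so N ≈ 4425 × 21.321 = 94346.1.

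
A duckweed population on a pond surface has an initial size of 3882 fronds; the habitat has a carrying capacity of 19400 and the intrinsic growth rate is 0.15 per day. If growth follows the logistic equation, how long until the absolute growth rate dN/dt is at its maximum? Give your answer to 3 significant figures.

Logistic growth is fastest at N = K/2 = 9700.
A = (K − N₀)/N₀ = 3.9974. Set K/(1 + A·e^(−rt)) = K/2 → A·e^(−rt) = 1.
e^(−0.15t) = 1/3.9974 = 0.250161, so t = ln(3.9974)/0.15 = 1.3857/0.15 = 9.2377.

9.24 days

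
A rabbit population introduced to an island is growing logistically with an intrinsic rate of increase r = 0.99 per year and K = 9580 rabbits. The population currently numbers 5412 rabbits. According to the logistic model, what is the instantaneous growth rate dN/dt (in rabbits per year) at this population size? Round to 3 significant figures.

dN/dt = rN(1 − N/K) = 0.99 × 5412 × (1 − 5412/9580).
1 − 5412/9580 = 0.43507; dN/dt = 0.99 × 5412 × 0.43507 = 2331.1.

2330 rabbits per year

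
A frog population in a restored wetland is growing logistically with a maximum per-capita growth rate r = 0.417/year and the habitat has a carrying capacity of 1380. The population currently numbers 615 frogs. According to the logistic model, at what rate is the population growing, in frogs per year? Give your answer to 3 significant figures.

142 frogs per year

dN/dt = rN(1 − N/K) = 0.417 × 615 × (1 − 615/1380).
1 − 615/1380 = 0.55435; dN/dt = 0.417 × 615 × 0.55435 = 142.17.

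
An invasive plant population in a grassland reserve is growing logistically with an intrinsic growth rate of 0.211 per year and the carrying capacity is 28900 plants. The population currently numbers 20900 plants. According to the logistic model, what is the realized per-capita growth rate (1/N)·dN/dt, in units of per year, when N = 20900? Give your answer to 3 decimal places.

(1/N)·dN/dt = r(1 − N/K) = 0.211 × (1 − 20900/28900).
= 0.211 × 0.27682 = 0.058408.

0.058 per year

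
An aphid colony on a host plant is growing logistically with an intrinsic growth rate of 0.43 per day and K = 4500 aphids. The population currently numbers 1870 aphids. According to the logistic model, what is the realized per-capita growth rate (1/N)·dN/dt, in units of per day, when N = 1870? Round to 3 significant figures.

0.251 per day

(1/N)·dN/dt = r(1 − N/K) = 0.43 × (1 − 1870/4500).
= 0.43 × 0.58444 = 0.25131.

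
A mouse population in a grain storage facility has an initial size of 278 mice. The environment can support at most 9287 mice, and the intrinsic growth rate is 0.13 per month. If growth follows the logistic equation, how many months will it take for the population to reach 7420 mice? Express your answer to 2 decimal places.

37.37 months

A = (K − N₀)/N₀ = (9287 − 278)/278 = 32.406.
Solve 9287/(1 + 32.406·e^(−0.13t)) = 7420: 1 + 32.406·e^(−0.13t) = 1.2516, so e^(−0.13t) = 0.00776441.
−0.13·t = ln(0.00776441) = -4.8582, so t = 4.8582/0.13 = 37.371.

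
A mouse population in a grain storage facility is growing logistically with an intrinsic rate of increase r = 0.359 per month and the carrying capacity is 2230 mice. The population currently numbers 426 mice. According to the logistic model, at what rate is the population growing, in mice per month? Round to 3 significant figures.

124 mice per month

dN/dt = rN(1 − N/K) = 0.359 × 426 × (1 − 426/2230).
1 − 426/2230 = 0.80897; dN/dt = 0.359 × 426 × 0.80897 = 123.72.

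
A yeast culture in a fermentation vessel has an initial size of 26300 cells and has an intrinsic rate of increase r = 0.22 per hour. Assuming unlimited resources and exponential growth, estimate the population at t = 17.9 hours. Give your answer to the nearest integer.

N(t) = N₀·e^(rt) = 26300 × e^(0.22×17.9) = 26300 × e^3.938.
e^3.938 ≈ 51.316, so N ≈ 26300 × 51.316 = 1.349607×10^6.

1349607 cells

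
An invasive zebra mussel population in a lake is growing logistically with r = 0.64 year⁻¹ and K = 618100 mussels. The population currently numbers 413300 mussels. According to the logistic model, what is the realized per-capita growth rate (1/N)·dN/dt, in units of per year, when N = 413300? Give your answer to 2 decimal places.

(1/N)·dN/dt = r(1 − N/K) = 0.64 × (1 − 413300/618100).
= 0.64 × 0.33134 = 0.21206.

0.21 per year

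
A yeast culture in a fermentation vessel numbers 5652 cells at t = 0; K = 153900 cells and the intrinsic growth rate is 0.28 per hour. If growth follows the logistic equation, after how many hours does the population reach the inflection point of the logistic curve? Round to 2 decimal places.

11.67 hours

Logistic growth is fastest at N = K/2 = 76950.
A = (K − N₀)/N₀ = 26.229. Set K/(1 + A·e^(−rt)) = K/2 → A·e^(−rt) = 1.
e^(−0.28t) = 1/26.229 = 0.0381253, so t = ln(26.229)/0.28 = 3.2669/0.28 = 11.667.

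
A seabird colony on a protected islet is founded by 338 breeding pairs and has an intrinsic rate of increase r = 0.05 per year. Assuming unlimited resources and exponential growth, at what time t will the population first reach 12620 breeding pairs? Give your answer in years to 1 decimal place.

Set N₀·e^(rt) = 12620: e^(0.05·t) = 12620/338 = 37.337.
0.05·t = ln(37.337) = 3.62, so t = 3.62/0.05 = 72.4.

72.4 years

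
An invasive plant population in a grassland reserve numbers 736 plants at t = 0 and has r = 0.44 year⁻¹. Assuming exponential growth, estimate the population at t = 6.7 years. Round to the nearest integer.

14034 plants

N(t) = N₀·e^(rt) = 736 × e^(0.44×6.7) = 736 × e^2.948.
e^2.948 ≈ 19.068, so N ≈ 736 × 19.068 = 14033.9.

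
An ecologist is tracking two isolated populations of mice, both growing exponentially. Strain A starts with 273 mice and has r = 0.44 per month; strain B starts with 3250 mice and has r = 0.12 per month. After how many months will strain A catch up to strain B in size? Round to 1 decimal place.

Set 273·e^(0.44t) = 3250·e^(0.12t).
e^((0.44 − 0.12)t) = 3250/273 → e^(0.32·t) = 11.905.
0.32·t = ln(11.905) = 2.4769, so t = 2.4769/0.32 = 7.7404.

7.7 months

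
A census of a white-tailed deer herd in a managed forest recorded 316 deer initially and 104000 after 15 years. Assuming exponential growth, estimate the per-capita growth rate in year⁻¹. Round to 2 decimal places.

0.39 per year

From N(t) = N₀·e^(rt): e^(r·15) = 104000/316 = 329.11.
r·15 = ln(329.11) = 5.7964, so r = 5.7964/15 = 0.38643.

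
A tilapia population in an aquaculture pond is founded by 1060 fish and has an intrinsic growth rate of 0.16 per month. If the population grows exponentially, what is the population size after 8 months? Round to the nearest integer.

3812 fish

N(t) = N₀·e^(rt) = 1060 × e^(0.16×8) = 1060 × e^1.28.
e^1.28 ≈ 3.5966, so N ≈ 1060 × 3.5966 = 3812.44.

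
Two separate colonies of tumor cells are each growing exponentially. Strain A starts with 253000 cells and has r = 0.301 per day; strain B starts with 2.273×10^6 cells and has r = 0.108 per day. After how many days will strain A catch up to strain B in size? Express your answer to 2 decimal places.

11.38 days

Set 253000·e^(0.301t) = 2.273×10^6·e^(0.108t).
e^((0.301 − 0.108)t) = 2.273×10^6/253000 → e^(0.193·t) = 8.9842.
0.193·t = ln(8.9842) = 2.1955, so t = 2.1955/0.193 = 11.375.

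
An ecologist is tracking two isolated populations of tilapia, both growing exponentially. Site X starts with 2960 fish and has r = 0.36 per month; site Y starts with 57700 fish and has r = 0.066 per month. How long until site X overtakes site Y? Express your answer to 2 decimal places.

Set 2960·e^(0.36t) = 57700·e^(0.066t).
e^((0.36 − 0.066)t) = 57700/2960 → e^(0.294·t) = 19.493.
0.294·t = ln(19.493) = 2.9701, so t = 2.9701/0.294 = 10.102.

10.10 months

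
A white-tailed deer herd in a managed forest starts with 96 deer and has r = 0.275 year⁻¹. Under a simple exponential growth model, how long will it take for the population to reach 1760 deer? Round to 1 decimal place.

10.6 years

Set N₀·e^(rt) = 1760: e^(0.275·t) = 1760/96 = 18.333.
0.275·t = ln(18.333) = 2.9087, so t = 2.9087/0.275 = 10.577.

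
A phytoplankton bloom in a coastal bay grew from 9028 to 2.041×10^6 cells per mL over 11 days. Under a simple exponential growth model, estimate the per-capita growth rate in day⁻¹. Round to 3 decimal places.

0.493 per day

From N(t) = N₀·e^(rt): e^(r·11) = 2.041×10^6/9028 = 226.07.
r·11 = ln(226.07) = 5.4209, so r = 5.4209/11 = 0.49281.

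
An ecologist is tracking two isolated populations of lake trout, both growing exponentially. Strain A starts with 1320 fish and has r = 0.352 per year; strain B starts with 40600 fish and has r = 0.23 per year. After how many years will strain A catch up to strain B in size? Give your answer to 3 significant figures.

28.1 years

Set 1320·e^(0.352t) = 40600·e^(0.23t).
e^((0.352 − 0.23)t) = 40600/1320 → e^(0.122·t) = 30.758.
0.122·t = ln(30.758) = 3.4261, so t = 3.4261/0.122 = 28.083.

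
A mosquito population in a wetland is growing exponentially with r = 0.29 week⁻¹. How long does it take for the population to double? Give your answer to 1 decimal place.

2.4 weeks

Doubling time t_d = ln(2)/r = 0.6931/0.29 = 2.3902.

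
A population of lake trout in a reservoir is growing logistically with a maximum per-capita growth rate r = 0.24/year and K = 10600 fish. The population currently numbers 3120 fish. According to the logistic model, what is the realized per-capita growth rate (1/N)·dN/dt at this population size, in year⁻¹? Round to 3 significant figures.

(1/N)·dN/dt = r(1 − N/K) = 0.24 × (1 − 3120/10600).
= 0.24 × 0.70566 = 0.16936.

0.169 per year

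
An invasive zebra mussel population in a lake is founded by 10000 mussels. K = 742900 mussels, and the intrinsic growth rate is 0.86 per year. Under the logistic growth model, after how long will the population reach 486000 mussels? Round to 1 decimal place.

A = (K − N₀)/N₀ = (742900 − 10000)/10000 = 73.29.
Solve 742900/(1 + 73.29·e^(−0.86t)) = 486000: 1 + 73.29·e^(−0.86t) = 1.5286, so e^(−0.86t) = 0.00721245.
−0.86·t = ln(0.00721245) = -4.9319, so t = 4.9319/0.86 = 5.7348.

5.7 years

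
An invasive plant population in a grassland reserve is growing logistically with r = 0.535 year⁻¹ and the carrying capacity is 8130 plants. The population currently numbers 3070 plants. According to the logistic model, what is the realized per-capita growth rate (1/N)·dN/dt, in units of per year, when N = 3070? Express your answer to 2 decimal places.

(1/N)·dN/dt = r(1 − N/K) = 0.535 × (1 − 3070/8130).
= 0.535 × 0.62239 = 0.33298.

0.33 per year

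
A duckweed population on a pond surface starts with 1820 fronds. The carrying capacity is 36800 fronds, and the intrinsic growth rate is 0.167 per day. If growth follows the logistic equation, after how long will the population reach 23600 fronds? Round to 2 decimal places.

A = (K − N₀)/N₀ = (36800 − 1820)/1820 = 19.22.
Solve 36800/(1 + 19.22·e^(−0.167t)) = 23600: 1 + 19.22·e^(−0.167t) = 1.5593, so e^(−0.167t) = 0.0291014.
−0.167·t = ln(0.0291014) = -3.537, so t = 3.537/0.167 = 21.179.

21.18 days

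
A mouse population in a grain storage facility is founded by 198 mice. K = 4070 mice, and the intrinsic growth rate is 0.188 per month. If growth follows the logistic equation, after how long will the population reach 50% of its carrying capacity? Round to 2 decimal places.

15.82 months

A = (K − N₀)/N₀ = (4070 − 198)/198 = 19.556.
Solve 4070/(1 + 19.556·e^(−0.188t)) = 2035: 1 + 19.556·e^(−0.188t) = 2, so e^(−0.188t) = 0.0511364.
−0.188·t = ln(0.0511364) = -2.9733, so t = 2.9733/0.188 = 15.815.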